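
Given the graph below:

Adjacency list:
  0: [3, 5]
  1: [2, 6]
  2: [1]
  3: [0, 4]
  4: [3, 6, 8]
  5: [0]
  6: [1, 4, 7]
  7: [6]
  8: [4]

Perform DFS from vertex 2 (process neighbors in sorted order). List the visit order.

DFS from vertex 2 (neighbors processed in ascending order):
Visit order: 2, 1, 6, 4, 3, 0, 5, 8, 7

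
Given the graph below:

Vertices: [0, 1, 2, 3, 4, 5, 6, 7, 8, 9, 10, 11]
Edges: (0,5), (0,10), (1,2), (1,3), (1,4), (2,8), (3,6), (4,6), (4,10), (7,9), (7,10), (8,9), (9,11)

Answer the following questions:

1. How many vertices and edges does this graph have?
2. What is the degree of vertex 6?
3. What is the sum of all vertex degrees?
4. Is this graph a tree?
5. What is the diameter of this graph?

Count: 12 vertices, 13 edges.
Vertex 6 has neighbors [3, 4], degree = 2.
Handshaking lemma: 2 * 13 = 26.
A tree on 12 vertices has 11 edges. This graph has 13 edges (2 extra). Not a tree.
Diameter (longest shortest path) = 5.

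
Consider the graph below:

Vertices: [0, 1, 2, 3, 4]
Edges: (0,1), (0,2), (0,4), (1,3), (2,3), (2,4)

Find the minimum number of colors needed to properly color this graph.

The graph has a maximum clique of size 3 (lower bound on chromatic number).
A valid 3-coloring: {0: 0, 1: 1, 2: 1, 3: 0, 4: 2}.
Chromatic number = 3.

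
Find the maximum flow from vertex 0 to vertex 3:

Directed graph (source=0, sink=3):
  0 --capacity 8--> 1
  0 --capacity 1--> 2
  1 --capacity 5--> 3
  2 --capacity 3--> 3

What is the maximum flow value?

Computing max flow:
  Flow on (0->1): 5/8
  Flow on (0->2): 1/1
  Flow on (1->3): 5/5
  Flow on (2->3): 1/3
Maximum flow = 6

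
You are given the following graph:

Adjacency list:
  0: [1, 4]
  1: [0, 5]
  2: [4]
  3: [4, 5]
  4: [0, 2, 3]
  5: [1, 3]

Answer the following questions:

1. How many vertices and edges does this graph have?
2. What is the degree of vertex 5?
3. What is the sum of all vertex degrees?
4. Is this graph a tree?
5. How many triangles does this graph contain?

Count: 6 vertices, 6 edges.
Vertex 5 has neighbors [1, 3], degree = 2.
Handshaking lemma: 2 * 6 = 12.
A tree on 6 vertices has 5 edges. This graph has 6 edges (1 extra). Not a tree.
Number of triangles = 0.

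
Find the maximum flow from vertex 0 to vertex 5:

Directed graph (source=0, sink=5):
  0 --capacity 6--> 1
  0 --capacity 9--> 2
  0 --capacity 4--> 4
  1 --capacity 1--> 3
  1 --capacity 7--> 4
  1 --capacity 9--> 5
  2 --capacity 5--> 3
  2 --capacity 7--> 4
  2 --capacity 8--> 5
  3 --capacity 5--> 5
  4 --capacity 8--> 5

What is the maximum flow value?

Computing max flow:
  Flow on (0->1): 6/6
  Flow on (0->2): 9/9
  Flow on (0->4): 4/4
  Flow on (1->5): 6/9
  Flow on (2->3): 1/5
  Flow on (2->5): 8/8
  Flow on (3->5): 1/5
  Flow on (4->5): 4/8
Maximum flow = 19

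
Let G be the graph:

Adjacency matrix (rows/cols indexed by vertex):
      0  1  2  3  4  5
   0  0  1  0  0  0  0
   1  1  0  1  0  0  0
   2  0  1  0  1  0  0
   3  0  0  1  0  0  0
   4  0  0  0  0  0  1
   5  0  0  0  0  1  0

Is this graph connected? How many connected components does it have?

Checking connectivity: the graph has 2 connected component(s).
Components: [[0, 1, 2, 3], [4, 5]]. The graph is NOT connected.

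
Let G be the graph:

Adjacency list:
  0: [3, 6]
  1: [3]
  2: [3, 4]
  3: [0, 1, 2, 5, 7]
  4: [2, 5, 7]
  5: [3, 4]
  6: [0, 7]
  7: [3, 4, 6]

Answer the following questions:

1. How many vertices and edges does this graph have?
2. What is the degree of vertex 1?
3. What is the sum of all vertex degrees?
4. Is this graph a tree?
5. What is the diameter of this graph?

Count: 8 vertices, 10 edges.
Vertex 1 has neighbors [3], degree = 1.
Handshaking lemma: 2 * 10 = 20.
A tree on 8 vertices has 7 edges. This graph has 10 edges (3 extra). Not a tree.
Diameter (longest shortest path) = 3.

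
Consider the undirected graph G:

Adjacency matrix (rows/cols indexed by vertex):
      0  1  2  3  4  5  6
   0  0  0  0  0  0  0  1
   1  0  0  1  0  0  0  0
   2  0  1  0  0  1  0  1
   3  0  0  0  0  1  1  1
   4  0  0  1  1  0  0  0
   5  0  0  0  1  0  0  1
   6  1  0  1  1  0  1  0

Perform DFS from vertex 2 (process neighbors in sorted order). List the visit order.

DFS from vertex 2 (neighbors processed in ascending order):
Visit order: 2, 1, 4, 3, 5, 6, 0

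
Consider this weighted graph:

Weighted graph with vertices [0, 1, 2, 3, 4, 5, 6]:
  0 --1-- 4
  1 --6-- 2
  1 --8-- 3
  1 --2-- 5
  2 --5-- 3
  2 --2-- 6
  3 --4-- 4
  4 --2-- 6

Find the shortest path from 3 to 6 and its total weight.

Using Dijkstra's algorithm from vertex 3:
Shortest path: 3 -> 4 -> 6
Total weight: 4 + 2 = 6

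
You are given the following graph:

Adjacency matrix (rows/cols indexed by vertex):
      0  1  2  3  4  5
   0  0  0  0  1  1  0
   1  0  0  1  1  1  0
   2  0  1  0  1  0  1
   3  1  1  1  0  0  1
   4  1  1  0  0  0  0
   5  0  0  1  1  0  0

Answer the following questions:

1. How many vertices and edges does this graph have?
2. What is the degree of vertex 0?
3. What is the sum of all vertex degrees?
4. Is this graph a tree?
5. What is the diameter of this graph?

Count: 6 vertices, 8 edges.
Vertex 0 has neighbors [3, 4], degree = 2.
Handshaking lemma: 2 * 8 = 16.
A tree on 6 vertices has 5 edges. This graph has 8 edges (3 extra). Not a tree.
Diameter (longest shortest path) = 3.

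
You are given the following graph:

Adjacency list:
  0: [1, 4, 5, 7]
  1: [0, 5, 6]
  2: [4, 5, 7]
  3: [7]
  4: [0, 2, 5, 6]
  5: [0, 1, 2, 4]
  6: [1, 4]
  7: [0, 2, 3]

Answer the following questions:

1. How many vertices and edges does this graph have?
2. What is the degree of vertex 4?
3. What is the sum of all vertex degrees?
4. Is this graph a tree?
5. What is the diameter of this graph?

Count: 8 vertices, 12 edges.
Vertex 4 has neighbors [0, 2, 5, 6], degree = 4.
Handshaking lemma: 2 * 12 = 24.
A tree on 8 vertices has 7 edges. This graph has 12 edges (5 extra). Not a tree.
Diameter (longest shortest path) = 4.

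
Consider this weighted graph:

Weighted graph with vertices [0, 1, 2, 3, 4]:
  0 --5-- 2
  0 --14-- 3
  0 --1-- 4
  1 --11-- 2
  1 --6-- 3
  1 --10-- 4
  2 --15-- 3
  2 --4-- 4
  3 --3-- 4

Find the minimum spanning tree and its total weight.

Applying Kruskal's algorithm (sort edges by weight, add if no cycle):
  Add (0,4) w=1
  Add (3,4) w=3
  Add (2,4) w=4
  Skip (0,2) w=5 (creates cycle)
  Add (1,3) w=6
  Skip (1,4) w=10 (creates cycle)
  Skip (1,2) w=11 (creates cycle)
  Skip (0,3) w=14 (creates cycle)
  Skip (2,3) w=15 (creates cycle)
MST weight = 14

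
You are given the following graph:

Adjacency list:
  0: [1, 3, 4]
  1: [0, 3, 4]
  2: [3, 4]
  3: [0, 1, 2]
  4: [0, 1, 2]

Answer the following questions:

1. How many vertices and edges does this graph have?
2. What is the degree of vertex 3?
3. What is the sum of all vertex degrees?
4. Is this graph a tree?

Count: 5 vertices, 7 edges.
Vertex 3 has neighbors [0, 1, 2], degree = 3.
Handshaking lemma: 2 * 7 = 14.
A tree on 5 vertices has 4 edges. This graph has 7 edges (3 extra). Not a tree.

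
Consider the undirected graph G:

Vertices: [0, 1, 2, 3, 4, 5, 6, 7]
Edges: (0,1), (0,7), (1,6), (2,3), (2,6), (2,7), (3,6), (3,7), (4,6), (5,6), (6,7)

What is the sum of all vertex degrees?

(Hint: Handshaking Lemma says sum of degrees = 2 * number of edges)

Count edges: 11 edges.
By Handshaking Lemma: sum of degrees = 2 * 11 = 22.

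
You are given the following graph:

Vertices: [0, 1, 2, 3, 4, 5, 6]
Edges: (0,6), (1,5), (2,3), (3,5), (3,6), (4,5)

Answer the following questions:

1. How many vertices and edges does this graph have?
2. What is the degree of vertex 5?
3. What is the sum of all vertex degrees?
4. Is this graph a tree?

Count: 7 vertices, 6 edges.
Vertex 5 has neighbors [1, 3, 4], degree = 3.
Handshaking lemma: 2 * 6 = 12.
A graph is a tree iff it is connected and has exactly n-1 edges. This graph is connected (all 7 vertices in one component) and has 7-1 = 6 edges. It is a tree.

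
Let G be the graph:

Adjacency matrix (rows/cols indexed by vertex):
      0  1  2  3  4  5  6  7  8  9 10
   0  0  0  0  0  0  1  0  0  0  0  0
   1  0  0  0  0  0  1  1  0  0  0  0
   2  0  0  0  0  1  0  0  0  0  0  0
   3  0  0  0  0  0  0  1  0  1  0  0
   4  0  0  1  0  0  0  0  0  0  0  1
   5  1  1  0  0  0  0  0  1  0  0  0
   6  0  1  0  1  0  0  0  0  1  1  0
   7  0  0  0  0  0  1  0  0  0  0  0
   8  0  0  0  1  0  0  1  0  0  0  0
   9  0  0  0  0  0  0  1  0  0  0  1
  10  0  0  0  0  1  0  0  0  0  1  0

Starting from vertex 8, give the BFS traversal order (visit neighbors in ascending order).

BFS from vertex 8 (neighbors processed in ascending order):
Visit order: 8, 3, 6, 1, 9, 5, 10, 0, 7, 4, 2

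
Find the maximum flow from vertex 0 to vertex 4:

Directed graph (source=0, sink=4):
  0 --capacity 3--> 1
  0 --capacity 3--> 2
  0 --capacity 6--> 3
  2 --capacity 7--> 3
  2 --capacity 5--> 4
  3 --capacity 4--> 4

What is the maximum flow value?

Computing max flow:
  Flow on (0->2): 3/3
  Flow on (0->3): 4/6
  Flow on (2->4): 3/5
  Flow on (3->4): 4/4
Maximum flow = 7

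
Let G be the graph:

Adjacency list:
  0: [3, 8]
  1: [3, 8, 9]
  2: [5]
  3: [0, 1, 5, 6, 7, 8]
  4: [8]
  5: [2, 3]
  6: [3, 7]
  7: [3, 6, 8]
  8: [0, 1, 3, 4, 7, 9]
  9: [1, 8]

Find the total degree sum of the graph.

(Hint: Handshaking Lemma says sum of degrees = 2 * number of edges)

Count edges: 14 edges.
By Handshaking Lemma: sum of degrees = 2 * 14 = 28.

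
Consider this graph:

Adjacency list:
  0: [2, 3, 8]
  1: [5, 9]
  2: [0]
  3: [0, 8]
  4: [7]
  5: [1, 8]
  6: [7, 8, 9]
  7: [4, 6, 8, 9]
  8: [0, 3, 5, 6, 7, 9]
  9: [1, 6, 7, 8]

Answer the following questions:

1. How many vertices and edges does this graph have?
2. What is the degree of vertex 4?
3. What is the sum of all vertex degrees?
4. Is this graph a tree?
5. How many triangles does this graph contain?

Count: 10 vertices, 14 edges.
Vertex 4 has neighbors [7], degree = 1.
Handshaking lemma: 2 * 14 = 28.
A tree on 10 vertices has 9 edges. This graph has 14 edges (5 extra). Not a tree.
Number of triangles = 5.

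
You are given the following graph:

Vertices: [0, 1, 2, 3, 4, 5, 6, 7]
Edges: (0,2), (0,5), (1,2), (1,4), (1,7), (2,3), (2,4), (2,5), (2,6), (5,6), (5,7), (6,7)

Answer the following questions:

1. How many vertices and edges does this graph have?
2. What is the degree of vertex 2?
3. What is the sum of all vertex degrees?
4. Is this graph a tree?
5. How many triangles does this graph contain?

Count: 8 vertices, 12 edges.
Vertex 2 has neighbors [0, 1, 3, 4, 5, 6], degree = 6.
Handshaking lemma: 2 * 12 = 24.
A tree on 8 vertices has 7 edges. This graph has 12 edges (5 extra). Not a tree.
Number of triangles = 4.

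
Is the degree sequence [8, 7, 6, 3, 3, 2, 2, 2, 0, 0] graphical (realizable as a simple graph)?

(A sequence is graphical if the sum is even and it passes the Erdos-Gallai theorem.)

Sum of degrees = 33. Sum is odd, so the sequence is NOT graphical.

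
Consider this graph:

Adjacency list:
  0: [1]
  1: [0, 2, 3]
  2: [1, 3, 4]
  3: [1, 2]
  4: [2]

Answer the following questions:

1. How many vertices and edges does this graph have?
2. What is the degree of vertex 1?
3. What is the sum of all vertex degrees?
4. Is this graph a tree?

Count: 5 vertices, 5 edges.
Vertex 1 has neighbors [0, 2, 3], degree = 3.
Handshaking lemma: 2 * 5 = 10.
A tree on 5 vertices has 4 edges. This graph has 5 edges (1 extra). Not a tree.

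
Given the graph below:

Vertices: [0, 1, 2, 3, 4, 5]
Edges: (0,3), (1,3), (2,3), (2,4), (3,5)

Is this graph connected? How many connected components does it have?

Checking connectivity: the graph has 1 connected component(s).
All vertices are reachable from each other. The graph IS connected.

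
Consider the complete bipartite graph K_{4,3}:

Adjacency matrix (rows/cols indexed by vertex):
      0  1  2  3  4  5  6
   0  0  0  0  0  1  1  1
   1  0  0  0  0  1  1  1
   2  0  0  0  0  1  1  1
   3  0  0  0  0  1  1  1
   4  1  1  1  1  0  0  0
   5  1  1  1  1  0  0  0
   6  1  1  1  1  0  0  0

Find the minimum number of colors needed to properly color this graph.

K_{4,3} is bipartite: vertices split into two independent sets of size 4 and 3.
Color one set 0, the other 1. No adjacent vertices share a color.
Chromatic number = 2.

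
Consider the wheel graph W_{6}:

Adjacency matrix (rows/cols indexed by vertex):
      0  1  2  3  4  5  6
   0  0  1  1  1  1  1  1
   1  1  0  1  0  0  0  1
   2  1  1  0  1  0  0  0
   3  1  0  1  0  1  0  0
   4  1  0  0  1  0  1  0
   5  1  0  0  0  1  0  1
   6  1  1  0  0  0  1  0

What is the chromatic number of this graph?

W_{6} = C_{6} plus a hub adjacent to every cycle vertex.
The outer cycle needs 2 colors (even cycle); the hub is adjacent to all of them so needs a fresh color.
Chromatic number = 2 + 1 = 3.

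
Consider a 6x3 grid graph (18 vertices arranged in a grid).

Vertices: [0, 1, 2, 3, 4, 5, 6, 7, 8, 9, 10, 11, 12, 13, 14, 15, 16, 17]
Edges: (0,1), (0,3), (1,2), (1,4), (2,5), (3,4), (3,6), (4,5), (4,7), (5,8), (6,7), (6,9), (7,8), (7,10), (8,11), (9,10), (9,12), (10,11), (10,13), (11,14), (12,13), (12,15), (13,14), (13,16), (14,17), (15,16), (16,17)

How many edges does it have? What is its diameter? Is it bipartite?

A 6x3 grid has 15 vertical edges and 12 horizontal edges.
Total edges = 15 + 12 = 27.
Diameter = (6-1) + (3-1) = 7 (corner to opposite corner).
Grid graphs are bipartite (checkerboard coloring).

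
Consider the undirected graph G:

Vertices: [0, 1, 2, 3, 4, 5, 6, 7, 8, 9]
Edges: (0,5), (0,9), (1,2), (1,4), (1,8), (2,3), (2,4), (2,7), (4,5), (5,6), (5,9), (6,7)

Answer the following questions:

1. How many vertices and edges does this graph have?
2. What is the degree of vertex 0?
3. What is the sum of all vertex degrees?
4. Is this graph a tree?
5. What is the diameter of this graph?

Count: 10 vertices, 12 edges.
Vertex 0 has neighbors [5, 9], degree = 2.
Handshaking lemma: 2 * 12 = 24.
A tree on 10 vertices has 9 edges. This graph has 12 edges (3 extra). Not a tree.
Diameter (longest shortest path) = 4.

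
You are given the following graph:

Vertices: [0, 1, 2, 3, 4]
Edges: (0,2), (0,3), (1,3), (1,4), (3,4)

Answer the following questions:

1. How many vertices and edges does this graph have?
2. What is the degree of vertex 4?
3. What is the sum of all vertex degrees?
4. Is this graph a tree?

Count: 5 vertices, 5 edges.
Vertex 4 has neighbors [1, 3], degree = 2.
Handshaking lemma: 2 * 5 = 10.
A tree on 5 vertices has 4 edges. This graph has 5 edges (1 extra). Not a tree.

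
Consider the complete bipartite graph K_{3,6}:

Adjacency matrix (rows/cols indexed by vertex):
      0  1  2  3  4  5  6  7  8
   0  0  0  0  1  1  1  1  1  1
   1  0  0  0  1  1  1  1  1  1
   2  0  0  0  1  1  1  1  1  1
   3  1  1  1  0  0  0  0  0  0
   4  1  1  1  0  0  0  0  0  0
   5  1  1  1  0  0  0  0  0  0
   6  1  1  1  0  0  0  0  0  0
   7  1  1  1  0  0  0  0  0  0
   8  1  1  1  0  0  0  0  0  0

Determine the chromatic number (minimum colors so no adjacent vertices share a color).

K_{3,6} is bipartite: vertices split into two independent sets of size 3 and 6.
Color one set 0, the other 1. No adjacent vertices share a color.
Chromatic number = 2.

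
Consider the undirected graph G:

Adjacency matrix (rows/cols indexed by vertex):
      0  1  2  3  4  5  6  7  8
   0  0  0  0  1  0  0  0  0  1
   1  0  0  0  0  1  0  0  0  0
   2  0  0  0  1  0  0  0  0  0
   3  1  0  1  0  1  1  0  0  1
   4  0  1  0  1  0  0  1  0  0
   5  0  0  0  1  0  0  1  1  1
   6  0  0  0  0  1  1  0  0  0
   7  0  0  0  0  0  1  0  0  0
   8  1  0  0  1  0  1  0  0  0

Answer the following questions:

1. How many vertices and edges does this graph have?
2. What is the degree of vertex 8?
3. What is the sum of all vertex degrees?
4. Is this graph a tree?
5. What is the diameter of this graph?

Count: 9 vertices, 11 edges.
Vertex 8 has neighbors [0, 3, 5], degree = 3.
Handshaking lemma: 2 * 11 = 22.
A tree on 9 vertices has 8 edges. This graph has 11 edges (3 extra). Not a tree.
Diameter (longest shortest path) = 4.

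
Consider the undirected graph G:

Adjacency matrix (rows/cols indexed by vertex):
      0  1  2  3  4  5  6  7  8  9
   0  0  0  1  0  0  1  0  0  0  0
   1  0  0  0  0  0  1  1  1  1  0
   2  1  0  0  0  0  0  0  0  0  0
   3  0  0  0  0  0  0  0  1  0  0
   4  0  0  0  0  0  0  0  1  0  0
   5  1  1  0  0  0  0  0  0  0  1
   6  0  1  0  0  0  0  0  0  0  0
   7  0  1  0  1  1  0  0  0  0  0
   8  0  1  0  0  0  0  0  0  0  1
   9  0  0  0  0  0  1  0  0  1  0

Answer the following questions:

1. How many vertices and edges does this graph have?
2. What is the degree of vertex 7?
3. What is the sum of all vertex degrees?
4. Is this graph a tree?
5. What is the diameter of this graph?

Count: 10 vertices, 10 edges.
Vertex 7 has neighbors [1, 3, 4], degree = 3.
Handshaking lemma: 2 * 10 = 20.
A tree on 10 vertices has 9 edges. This graph has 10 edges (1 extra). Not a tree.
Diameter (longest shortest path) = 5.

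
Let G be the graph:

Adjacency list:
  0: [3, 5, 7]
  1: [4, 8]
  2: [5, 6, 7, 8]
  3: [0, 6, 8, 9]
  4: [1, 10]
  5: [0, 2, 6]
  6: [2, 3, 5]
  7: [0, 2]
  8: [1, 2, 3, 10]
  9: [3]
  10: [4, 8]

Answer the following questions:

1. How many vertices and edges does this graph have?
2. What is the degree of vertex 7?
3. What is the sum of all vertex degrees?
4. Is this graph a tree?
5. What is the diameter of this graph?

Count: 11 vertices, 15 edges.
Vertex 7 has neighbors [0, 2], degree = 2.
Handshaking lemma: 2 * 15 = 30.
A tree on 11 vertices has 10 edges. This graph has 15 edges (5 extra). Not a tree.
Diameter (longest shortest path) = 4.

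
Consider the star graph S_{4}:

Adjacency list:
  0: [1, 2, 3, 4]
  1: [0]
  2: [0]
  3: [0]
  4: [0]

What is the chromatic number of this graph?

S_{4} has one hub adjacent to 4 leaves; leaves are pairwise non-adjacent.
Color the hub 0 and every leaf 1.
Chromatic number = 2.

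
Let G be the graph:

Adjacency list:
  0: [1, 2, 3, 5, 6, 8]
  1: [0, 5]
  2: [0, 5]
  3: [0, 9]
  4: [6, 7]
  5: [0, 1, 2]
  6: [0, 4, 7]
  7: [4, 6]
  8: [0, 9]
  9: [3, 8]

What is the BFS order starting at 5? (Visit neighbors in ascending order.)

BFS from vertex 5 (neighbors processed in ascending order):
Visit order: 5, 0, 1, 2, 3, 6, 8, 9, 4, 7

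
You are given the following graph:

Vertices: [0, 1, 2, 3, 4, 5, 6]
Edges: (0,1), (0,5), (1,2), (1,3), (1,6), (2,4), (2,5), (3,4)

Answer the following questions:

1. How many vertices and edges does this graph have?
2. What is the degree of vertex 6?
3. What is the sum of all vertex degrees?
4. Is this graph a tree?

Count: 7 vertices, 8 edges.
Vertex 6 has neighbors [1], degree = 1.
Handshaking lemma: 2 * 8 = 16.
A tree on 7 vertices has 6 edges. This graph has 8 edges (2 extra). Not a tree.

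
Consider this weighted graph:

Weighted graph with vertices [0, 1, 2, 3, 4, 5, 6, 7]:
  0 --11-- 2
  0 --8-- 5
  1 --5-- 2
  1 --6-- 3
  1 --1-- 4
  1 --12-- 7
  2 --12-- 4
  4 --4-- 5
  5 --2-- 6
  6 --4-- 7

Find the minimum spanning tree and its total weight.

Applying Kruskal's algorithm (sort edges by weight, add if no cycle):
  Add (1,4) w=1
  Add (5,6) w=2
  Add (4,5) w=4
  Add (6,7) w=4
  Add (1,2) w=5
  Add (1,3) w=6
  Add (0,5) w=8
  Skip (0,2) w=11 (creates cycle)
  Skip (1,7) w=12 (creates cycle)
  Skip (2,4) w=12 (creates cycle)
MST weight = 30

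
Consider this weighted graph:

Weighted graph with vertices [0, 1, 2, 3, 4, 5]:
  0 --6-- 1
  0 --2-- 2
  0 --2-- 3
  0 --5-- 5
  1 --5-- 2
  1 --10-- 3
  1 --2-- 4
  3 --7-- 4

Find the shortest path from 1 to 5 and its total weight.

Using Dijkstra's algorithm from vertex 1:
Shortest path: 1 -> 0 -> 5
Total weight: 6 + 5 = 11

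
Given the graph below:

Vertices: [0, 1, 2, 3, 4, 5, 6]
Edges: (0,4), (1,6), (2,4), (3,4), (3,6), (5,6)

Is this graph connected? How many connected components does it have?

Checking connectivity: the graph has 1 connected component(s).
All vertices are reachable from each other. The graph IS connected.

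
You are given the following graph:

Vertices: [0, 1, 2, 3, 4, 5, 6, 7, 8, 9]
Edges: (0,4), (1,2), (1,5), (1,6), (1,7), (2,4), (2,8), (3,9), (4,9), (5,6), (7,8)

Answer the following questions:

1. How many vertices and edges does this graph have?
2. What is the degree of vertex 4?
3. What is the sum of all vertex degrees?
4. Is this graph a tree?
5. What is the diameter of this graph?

Count: 10 vertices, 11 edges.
Vertex 4 has neighbors [0, 2, 9], degree = 3.
Handshaking lemma: 2 * 11 = 22.
A tree on 10 vertices has 9 edges. This graph has 11 edges (2 extra). Not a tree.
Diameter (longest shortest path) = 5.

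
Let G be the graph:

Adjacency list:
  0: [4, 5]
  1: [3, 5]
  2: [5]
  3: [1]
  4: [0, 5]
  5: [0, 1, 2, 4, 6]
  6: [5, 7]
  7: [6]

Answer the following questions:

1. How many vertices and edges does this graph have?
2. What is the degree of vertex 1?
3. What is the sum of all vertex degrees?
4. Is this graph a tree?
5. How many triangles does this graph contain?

Count: 8 vertices, 8 edges.
Vertex 1 has neighbors [3, 5], degree = 2.
Handshaking lemma: 2 * 8 = 16.
A tree on 8 vertices has 7 edges. This graph has 8 edges (1 extra). Not a tree.
Number of triangles = 1.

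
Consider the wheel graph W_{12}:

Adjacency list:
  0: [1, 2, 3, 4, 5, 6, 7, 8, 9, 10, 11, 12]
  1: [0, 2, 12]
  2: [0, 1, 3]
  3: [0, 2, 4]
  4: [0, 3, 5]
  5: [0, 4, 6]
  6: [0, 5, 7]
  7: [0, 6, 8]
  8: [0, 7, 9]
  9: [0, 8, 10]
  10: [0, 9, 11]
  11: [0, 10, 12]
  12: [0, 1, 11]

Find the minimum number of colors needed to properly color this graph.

W_{12} = C_{12} plus a hub adjacent to every cycle vertex.
The outer cycle needs 2 colors (even cycle); the hub is adjacent to all of them so needs a fresh color.
Chromatic number = 2 + 1 = 3.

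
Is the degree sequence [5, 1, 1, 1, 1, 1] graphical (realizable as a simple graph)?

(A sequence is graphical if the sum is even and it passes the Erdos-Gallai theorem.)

Sum of degrees = 10. Sum is even and passes Erdos-Gallai. The sequence IS graphical.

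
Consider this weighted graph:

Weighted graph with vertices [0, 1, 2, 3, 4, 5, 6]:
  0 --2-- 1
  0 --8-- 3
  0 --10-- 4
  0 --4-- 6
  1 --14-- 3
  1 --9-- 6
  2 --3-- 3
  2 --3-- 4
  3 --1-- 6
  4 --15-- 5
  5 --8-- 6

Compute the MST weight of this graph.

Applying Kruskal's algorithm (sort edges by weight, add if no cycle):
  Add (3,6) w=1
  Add (0,1) w=2
  Add (2,4) w=3
  Add (2,3) w=3
  Add (0,6) w=4
  Skip (0,3) w=8 (creates cycle)
  Add (5,6) w=8
  Skip (1,6) w=9 (creates cycle)
  Skip (0,4) w=10 (creates cycle)
  Skip (1,3) w=14 (creates cycle)
  Skip (4,5) w=15 (creates cycle)
MST weight = 21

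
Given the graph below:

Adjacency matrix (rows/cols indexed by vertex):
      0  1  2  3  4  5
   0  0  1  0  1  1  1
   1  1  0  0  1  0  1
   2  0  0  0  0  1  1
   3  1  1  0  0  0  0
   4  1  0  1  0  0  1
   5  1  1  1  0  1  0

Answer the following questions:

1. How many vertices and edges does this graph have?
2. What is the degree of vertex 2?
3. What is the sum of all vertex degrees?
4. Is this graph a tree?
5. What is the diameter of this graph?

Count: 6 vertices, 9 edges.
Vertex 2 has neighbors [4, 5], degree = 2.
Handshaking lemma: 2 * 9 = 18.
A tree on 6 vertices has 5 edges. This graph has 9 edges (4 extra). Not a tree.
Diameter (longest shortest path) = 3.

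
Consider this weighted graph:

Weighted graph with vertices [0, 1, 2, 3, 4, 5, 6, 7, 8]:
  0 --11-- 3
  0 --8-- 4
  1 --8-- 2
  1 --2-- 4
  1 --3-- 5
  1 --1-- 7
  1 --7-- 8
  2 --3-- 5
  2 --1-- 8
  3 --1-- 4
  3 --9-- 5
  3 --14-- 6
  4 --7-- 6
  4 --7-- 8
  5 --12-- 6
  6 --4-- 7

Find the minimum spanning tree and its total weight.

Applying Kruskal's algorithm (sort edges by weight, add if no cycle):
  Add (1,7) w=1
  Add (2,8) w=1
  Add (3,4) w=1
  Add (1,4) w=2
  Add (1,5) w=3
  Add (2,5) w=3
  Add (6,7) w=4
  Skip (1,8) w=7 (creates cycle)
  Skip (4,6) w=7 (creates cycle)
  Skip (4,8) w=7 (creates cycle)
  Add (0,4) w=8
  Skip (1,2) w=8 (creates cycle)
  Skip (3,5) w=9 (creates cycle)
  Skip (0,3) w=11 (creates cycle)
  Skip (5,6) w=12 (creates cycle)
  Skip (3,6) w=14 (creates cycle)
MST weight = 23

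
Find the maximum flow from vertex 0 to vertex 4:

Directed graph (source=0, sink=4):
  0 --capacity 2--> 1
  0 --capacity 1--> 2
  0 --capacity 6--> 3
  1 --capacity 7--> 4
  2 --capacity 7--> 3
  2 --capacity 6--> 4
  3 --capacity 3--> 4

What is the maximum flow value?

Computing max flow:
  Flow on (0->1): 2/2
  Flow on (0->2): 1/1
  Flow on (0->3): 3/6
  Flow on (1->4): 2/7
  Flow on (2->4): 1/6
  Flow on (3->4): 3/3
Maximum flow = 6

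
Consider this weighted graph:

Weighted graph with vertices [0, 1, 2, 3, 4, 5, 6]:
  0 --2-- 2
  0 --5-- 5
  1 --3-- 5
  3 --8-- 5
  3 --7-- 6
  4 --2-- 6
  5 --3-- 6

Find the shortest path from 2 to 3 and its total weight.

Using Dijkstra's algorithm from vertex 2:
Shortest path: 2 -> 0 -> 5 -> 3
Total weight: 2 + 5 + 8 = 15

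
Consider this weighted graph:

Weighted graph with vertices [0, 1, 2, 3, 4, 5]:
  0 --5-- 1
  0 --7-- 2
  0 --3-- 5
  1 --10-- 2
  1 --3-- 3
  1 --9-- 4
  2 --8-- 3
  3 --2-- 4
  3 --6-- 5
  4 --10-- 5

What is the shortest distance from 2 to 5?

Using Dijkstra's algorithm from vertex 2:
Shortest path: 2 -> 0 -> 5
Total weight: 7 + 3 = 10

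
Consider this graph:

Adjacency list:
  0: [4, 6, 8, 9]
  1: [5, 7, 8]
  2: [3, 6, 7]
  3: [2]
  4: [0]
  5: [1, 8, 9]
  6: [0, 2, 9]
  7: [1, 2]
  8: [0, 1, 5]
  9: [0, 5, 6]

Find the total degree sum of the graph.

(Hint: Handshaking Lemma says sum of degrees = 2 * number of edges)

Count edges: 13 edges.
By Handshaking Lemma: sum of degrees = 2 * 13 = 26.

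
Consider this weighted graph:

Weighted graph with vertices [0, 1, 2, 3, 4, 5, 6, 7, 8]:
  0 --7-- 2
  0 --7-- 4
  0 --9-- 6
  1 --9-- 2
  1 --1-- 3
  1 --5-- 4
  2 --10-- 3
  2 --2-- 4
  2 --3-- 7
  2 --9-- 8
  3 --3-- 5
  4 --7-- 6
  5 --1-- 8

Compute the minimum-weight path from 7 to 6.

Using Dijkstra's algorithm from vertex 7:
Shortest path: 7 -> 2 -> 4 -> 6
Total weight: 3 + 2 + 7 = 12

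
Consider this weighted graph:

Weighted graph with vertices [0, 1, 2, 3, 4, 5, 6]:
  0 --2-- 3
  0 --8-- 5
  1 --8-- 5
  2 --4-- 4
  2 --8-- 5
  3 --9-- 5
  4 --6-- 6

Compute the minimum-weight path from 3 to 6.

Using Dijkstra's algorithm from vertex 3:
Shortest path: 3 -> 5 -> 2 -> 4 -> 6
Total weight: 9 + 8 + 4 + 6 = 27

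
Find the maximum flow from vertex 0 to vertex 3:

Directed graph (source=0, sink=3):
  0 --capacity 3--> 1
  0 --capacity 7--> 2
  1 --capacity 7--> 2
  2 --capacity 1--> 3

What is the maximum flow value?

Computing max flow:
  Flow on (0->1): 1/3
  Flow on (1->2): 1/7
  Flow on (2->3): 1/1
Maximum flow = 1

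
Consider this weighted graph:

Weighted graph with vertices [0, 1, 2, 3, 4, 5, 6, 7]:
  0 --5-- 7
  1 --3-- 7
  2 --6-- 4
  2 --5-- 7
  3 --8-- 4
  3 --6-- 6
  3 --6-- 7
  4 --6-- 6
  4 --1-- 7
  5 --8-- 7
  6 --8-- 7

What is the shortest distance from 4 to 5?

Using Dijkstra's algorithm from vertex 4:
Shortest path: 4 -> 7 -> 5
Total weight: 1 + 8 = 9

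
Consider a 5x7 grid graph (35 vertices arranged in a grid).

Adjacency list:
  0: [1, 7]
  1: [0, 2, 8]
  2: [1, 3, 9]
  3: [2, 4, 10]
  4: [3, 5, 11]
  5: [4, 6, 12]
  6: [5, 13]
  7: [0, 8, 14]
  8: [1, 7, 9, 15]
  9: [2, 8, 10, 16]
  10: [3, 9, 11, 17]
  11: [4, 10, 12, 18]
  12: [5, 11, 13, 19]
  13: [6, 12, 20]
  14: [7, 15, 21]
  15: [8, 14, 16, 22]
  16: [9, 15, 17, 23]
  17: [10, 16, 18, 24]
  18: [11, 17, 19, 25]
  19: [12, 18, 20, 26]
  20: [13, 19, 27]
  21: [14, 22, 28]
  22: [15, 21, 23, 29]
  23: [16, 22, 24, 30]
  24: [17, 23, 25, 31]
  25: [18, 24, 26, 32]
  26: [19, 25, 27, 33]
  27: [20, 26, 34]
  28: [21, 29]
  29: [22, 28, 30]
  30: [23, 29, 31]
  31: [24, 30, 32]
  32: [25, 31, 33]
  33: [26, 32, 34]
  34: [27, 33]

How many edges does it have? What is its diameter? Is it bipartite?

A 5x7 grid has 28 vertical edges and 30 horizontal edges.
Total edges = 28 + 30 = 58.
Diameter = (5-1) + (7-1) = 10 (corner to opposite corner).
Grid graphs are bipartite (checkerboard coloring).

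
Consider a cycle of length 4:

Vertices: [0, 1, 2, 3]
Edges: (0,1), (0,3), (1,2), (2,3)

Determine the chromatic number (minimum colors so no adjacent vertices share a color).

This is an even cycle (C_4). Even cycles are bipartite.
Chromatic number = 2.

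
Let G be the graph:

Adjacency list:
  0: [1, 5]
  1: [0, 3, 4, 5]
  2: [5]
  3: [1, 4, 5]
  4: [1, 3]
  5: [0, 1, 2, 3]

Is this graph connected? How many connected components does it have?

Checking connectivity: the graph has 1 connected component(s).
All vertices are reachable from each other. The graph IS connected.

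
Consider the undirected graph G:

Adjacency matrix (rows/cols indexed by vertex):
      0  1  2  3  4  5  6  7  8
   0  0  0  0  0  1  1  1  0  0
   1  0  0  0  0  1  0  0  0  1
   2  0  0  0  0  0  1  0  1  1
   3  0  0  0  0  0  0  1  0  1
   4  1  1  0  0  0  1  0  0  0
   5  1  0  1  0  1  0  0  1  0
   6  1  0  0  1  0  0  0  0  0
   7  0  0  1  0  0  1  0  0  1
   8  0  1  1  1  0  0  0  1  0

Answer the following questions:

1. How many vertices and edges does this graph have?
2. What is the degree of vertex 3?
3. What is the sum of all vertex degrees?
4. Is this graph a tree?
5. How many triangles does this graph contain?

Count: 9 vertices, 13 edges.
Vertex 3 has neighbors [6, 8], degree = 2.
Handshaking lemma: 2 * 13 = 26.
A tree on 9 vertices has 8 edges. This graph has 13 edges (5 extra). Not a tree.
Number of triangles = 3.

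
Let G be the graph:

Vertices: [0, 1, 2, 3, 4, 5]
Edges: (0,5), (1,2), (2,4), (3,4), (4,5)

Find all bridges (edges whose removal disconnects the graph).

A bridge is an edge whose removal increases the number of connected components.
Bridges found: (0,5), (1,2), (2,4), (3,4), (4,5)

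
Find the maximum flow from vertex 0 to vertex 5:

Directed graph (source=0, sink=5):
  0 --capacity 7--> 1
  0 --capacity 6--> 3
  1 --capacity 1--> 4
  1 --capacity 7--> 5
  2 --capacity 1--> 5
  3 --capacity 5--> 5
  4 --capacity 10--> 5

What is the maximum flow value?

Computing max flow:
  Flow on (0->1): 7/7
  Flow on (0->3): 5/6
  Flow on (1->5): 7/7
  Flow on (3->5): 5/5
Maximum flow = 12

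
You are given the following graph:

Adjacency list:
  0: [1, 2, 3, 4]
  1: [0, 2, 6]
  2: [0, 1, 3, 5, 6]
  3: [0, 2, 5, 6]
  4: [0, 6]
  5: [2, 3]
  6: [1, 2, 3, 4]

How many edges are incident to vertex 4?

Vertex 4 has neighbors [0, 6], so deg(4) = 2.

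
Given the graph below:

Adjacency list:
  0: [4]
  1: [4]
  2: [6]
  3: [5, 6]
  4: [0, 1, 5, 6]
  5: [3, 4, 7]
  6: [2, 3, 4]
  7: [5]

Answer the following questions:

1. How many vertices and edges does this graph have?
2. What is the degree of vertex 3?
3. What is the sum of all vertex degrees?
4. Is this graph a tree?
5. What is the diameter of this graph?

Count: 8 vertices, 8 edges.
Vertex 3 has neighbors [5, 6], degree = 2.
Handshaking lemma: 2 * 8 = 16.
A tree on 8 vertices has 7 edges. This graph has 8 edges (1 extra). Not a tree.
Diameter (longest shortest path) = 4.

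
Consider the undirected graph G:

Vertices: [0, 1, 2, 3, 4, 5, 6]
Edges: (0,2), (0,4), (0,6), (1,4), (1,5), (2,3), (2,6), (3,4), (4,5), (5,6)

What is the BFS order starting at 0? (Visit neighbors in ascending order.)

BFS from vertex 0 (neighbors processed in ascending order):
Visit order: 0, 2, 4, 6, 3, 1, 5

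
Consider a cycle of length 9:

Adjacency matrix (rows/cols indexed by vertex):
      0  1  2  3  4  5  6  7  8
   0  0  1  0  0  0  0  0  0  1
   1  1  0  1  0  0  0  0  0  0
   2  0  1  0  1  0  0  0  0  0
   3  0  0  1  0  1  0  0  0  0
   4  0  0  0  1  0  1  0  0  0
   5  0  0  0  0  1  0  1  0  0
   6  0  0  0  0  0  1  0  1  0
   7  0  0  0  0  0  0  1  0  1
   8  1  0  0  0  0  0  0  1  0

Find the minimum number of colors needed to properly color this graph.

This is an odd cycle (C_9). Odd cycles are not bipartite (any 2-coloring forces two adjacent vertices to match), and 3 colors suffice.
Chromatic number = 3.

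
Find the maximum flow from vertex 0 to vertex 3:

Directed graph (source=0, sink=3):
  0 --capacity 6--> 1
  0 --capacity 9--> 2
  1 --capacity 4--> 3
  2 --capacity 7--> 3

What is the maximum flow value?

Computing max flow:
  Flow on (0->1): 4/6
  Flow on (0->2): 7/9
  Flow on (1->3): 4/4
  Flow on (2->3): 7/7
Maximum flow = 11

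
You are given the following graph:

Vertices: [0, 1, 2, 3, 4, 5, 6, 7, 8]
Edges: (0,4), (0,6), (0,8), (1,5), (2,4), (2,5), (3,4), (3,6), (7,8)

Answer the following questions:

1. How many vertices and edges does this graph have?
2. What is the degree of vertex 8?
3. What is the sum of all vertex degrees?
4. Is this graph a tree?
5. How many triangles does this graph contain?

Count: 9 vertices, 9 edges.
Vertex 8 has neighbors [0, 7], degree = 2.
Handshaking lemma: 2 * 9 = 18.
A tree on 9 vertices has 8 edges. This graph has 9 edges (1 extra). Not a tree.
Number of triangles = 0.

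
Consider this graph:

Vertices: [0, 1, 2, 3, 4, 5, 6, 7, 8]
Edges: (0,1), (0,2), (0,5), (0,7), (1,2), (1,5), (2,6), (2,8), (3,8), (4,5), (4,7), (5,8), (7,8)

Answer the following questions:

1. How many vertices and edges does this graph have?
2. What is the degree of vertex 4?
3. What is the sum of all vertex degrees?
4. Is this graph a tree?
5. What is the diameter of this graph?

Count: 9 vertices, 13 edges.
Vertex 4 has neighbors [5, 7], degree = 2.
Handshaking lemma: 2 * 13 = 26.
A tree on 9 vertices has 8 edges. This graph has 13 edges (5 extra). Not a tree.
Diameter (longest shortest path) = 4.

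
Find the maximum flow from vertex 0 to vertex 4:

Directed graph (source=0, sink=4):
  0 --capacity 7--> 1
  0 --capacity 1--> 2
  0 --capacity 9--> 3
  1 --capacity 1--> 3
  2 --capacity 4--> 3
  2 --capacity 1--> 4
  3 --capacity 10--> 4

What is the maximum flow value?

Computing max flow:
  Flow on (0->1): 1/7
  Flow on (0->2): 1/1
  Flow on (0->3): 9/9
  Flow on (1->3): 1/1
  Flow on (2->4): 1/1
  Flow on (3->4): 10/10
Maximum flow = 11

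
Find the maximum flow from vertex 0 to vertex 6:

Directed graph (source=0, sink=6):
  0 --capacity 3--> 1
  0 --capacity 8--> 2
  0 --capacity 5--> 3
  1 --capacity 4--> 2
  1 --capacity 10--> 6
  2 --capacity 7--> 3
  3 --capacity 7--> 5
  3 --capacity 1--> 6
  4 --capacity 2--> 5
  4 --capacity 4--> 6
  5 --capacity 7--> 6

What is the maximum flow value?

Computing max flow:
  Flow on (0->1): 3/3
  Flow on (0->2): 7/8
  Flow on (0->3): 1/5
  Flow on (1->6): 3/10
  Flow on (2->3): 7/7
  Flow on (3->5): 7/7
  Flow on (3->6): 1/1
  Flow on (5->6): 7/7
Maximum flow = 11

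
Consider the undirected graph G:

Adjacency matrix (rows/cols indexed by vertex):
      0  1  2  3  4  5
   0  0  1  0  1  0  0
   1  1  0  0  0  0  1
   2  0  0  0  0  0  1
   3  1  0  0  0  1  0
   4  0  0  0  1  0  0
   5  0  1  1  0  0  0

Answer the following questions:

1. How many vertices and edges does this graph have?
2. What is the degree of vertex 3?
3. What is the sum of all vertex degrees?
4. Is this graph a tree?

Count: 6 vertices, 5 edges.
Vertex 3 has neighbors [0, 4], degree = 2.
Handshaking lemma: 2 * 5 = 10.
A graph is a tree iff it is connected and has exactly n-1 edges. This graph is connected (all 6 vertices in one component) and has 6-1 = 5 edges. It is a tree.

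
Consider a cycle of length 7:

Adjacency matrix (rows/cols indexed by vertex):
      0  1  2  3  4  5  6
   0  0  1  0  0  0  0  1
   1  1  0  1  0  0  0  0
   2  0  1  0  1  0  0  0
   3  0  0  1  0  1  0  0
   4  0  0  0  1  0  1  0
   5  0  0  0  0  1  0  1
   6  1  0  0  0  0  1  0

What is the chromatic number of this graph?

This is an odd cycle (C_7). Odd cycles are not bipartite (any 2-coloring forces two adjacent vertices to match), and 3 colors suffice.
Chromatic number = 3.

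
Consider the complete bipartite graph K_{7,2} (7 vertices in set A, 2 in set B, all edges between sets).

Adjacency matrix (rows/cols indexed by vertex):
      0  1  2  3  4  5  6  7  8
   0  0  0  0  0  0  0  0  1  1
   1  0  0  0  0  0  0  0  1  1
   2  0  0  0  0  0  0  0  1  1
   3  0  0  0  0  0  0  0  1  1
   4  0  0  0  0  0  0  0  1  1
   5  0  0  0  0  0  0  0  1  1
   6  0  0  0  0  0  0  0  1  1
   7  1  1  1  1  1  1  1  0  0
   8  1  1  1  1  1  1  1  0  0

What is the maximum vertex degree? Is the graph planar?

Set-A vertices have degree 2; set-B vertices have degree 7. Maximum degree = max(7,2) = 7.
min(7,2) <= 2, so K_{7,2} avoids a K_{3,3} subdivision and is planar.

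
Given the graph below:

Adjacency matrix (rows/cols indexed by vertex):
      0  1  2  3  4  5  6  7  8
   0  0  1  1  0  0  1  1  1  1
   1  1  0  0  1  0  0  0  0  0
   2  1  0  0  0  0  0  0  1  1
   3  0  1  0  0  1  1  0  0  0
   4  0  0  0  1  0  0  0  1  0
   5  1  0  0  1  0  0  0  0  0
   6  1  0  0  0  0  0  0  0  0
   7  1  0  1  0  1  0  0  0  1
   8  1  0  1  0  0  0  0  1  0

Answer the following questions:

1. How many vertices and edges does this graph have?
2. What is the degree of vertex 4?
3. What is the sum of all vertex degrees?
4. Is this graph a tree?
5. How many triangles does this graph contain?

Count: 9 vertices, 13 edges.
Vertex 4 has neighbors [3, 7], degree = 2.
Handshaking lemma: 2 * 13 = 26.
A tree on 9 vertices has 8 edges. This graph has 13 edges (5 extra). Not a tree.
Number of triangles = 4.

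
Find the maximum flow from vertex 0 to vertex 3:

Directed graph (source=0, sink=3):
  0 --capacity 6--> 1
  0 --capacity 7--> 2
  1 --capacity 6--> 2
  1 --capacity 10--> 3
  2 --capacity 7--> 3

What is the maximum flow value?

Computing max flow:
  Flow on (0->1): 6/6
  Flow on (0->2): 7/7
  Flow on (1->3): 6/10
  Flow on (2->3): 7/7
Maximum flow = 13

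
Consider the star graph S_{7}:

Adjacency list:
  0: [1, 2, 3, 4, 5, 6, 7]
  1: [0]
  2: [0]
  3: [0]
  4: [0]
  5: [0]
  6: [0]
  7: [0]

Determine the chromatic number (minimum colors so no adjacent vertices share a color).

S_{7} has one hub adjacent to 7 leaves; leaves are pairwise non-adjacent.
Color the hub 0 and every leaf 1.
Chromatic number = 2.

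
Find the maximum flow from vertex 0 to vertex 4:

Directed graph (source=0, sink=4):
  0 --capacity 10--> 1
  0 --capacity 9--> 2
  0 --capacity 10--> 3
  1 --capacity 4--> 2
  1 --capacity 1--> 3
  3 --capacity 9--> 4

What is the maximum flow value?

Computing max flow:
  Flow on (0->1): 1/10
  Flow on (0->3): 8/10
  Flow on (1->3): 1/1
  Flow on (3->4): 9/9
Maximum flow = 9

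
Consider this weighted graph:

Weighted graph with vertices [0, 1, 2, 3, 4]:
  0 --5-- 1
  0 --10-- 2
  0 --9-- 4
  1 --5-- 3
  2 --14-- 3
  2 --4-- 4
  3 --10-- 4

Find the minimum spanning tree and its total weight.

Applying Kruskal's algorithm (sort edges by weight, add if no cycle):
  Add (2,4) w=4
  Add (0,1) w=5
  Add (1,3) w=5
  Add (0,4) w=9
  Skip (0,2) w=10 (creates cycle)
  Skip (3,4) w=10 (creates cycle)
  Skip (2,3) w=14 (creates cycle)
MST weight = 23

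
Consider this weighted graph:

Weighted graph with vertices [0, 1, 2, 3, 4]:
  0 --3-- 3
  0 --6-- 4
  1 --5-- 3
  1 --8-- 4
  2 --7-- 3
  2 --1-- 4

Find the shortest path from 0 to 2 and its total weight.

Using Dijkstra's algorithm from vertex 0:
Shortest path: 0 -> 4 -> 2
Total weight: 6 + 1 = 7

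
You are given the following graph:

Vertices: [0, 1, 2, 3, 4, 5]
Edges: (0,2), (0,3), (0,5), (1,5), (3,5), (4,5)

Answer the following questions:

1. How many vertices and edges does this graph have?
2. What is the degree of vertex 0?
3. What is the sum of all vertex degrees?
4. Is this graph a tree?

Count: 6 vertices, 6 edges.
Vertex 0 has neighbors [2, 3, 5], degree = 3.
Handshaking lemma: 2 * 6 = 12.
A tree on 6 vertices has 5 edges. This graph has 6 edges (1 extra). Not a tree.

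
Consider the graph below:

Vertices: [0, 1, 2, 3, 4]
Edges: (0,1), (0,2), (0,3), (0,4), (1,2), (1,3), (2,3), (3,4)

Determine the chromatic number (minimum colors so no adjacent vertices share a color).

The graph has a maximum clique of size 4 (lower bound on chromatic number).
A valid 4-coloring: {0: 0, 1: 2, 2: 3, 3: 1, 4: 2}.
Chromatic number = 4.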